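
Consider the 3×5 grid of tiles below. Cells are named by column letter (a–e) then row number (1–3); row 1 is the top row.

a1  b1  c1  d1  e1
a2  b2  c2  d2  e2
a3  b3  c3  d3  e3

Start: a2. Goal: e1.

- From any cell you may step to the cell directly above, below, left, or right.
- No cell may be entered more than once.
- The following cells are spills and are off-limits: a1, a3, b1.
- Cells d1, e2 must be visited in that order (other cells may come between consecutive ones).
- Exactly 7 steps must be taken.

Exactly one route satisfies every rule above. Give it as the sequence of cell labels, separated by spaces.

The waypoints must appear in the order d1, e2, with no cell reused.
Route from a2: 2× right (reaching c2), up to c1, right to d1, down to d2, right to e2, up to e1 — 7 moves in all.
Check: order respected (d1 at step 4, e2 at step 6); 7 moves as required.

a2 b2 c2 c1 d1 d2 e2 e1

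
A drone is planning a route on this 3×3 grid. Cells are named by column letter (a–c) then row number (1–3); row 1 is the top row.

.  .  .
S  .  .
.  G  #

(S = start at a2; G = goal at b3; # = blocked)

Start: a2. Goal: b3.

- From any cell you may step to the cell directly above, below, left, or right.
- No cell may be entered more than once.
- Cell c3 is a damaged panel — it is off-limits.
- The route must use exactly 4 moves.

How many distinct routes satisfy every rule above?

Need simple routes of exactly 4 moves from a2 to b3 (Manhattan distance 2, so 1 moves are spent on a detour and 1 undoing it).
Enumerating: a2 a1 b1 b2 b3.
That gives 1 route.

1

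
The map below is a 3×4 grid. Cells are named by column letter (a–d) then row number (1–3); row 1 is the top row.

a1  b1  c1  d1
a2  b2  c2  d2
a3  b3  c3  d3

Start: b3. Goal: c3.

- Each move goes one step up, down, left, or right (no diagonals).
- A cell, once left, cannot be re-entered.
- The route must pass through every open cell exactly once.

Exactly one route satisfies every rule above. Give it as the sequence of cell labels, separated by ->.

b3 -> a3 -> a2 -> a1 -> b1 -> b2 -> c2 -> c1 -> d1 -> d2 -> d3 -> c3

Need to visit all 12 open cells exactly once, starting at b3 and ending at c3.
Cell d3 has only two open neighbours (d2 and c3), so the path must pass straight through it: one of those is the cell it's entered from and the other is where it exits.
Route from b3: left to a3, 2× up (reaching a1), right to b1, down to b2, right to c2, up to c1, right to d1, 2× down (reaching d3), left to c3 — 11 moves in all.
Check: all 12 open cells covered.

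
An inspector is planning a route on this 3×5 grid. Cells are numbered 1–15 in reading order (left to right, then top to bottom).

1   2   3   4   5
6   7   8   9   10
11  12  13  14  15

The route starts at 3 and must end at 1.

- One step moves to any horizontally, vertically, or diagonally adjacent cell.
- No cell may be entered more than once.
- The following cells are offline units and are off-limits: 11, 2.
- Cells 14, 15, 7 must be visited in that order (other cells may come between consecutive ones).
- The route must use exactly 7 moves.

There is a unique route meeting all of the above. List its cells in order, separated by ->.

3 -> 8 -> 14 -> 15 -> 9 -> 13 -> 7 -> 1

The waypoints must appear in the order 14, 15, 7, with no cell reused.
Route from 3: down 1 to 8, down-right 1 to 14, right 1 to 15, up-left 1 to 9, down-left 1 to 13, up-left 2 to 1 — 7 moves in all.
Check: order respected (14 at step 2, 15 at step 3, 7 at step 6); 7 moves as required.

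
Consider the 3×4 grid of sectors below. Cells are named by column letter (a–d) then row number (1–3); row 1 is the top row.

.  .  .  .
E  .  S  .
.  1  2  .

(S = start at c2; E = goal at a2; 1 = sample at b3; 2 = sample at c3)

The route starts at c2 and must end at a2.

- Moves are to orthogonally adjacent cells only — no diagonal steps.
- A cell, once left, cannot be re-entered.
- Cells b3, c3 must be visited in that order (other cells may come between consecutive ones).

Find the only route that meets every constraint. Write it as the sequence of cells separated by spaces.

c2 b2 b3 c3 d3 d2 d1 c1 b1 a1 a2

The waypoints must appear in the order b3, c3, with no cell reused.
Route from c2: left to b2, down to b3, 2× right (reaching d3), 2× up (reaching d1), 3× left (reaching a1), down to a2 — 10 moves in all.
Check: order respected (1 at step 2, 2 at step 3).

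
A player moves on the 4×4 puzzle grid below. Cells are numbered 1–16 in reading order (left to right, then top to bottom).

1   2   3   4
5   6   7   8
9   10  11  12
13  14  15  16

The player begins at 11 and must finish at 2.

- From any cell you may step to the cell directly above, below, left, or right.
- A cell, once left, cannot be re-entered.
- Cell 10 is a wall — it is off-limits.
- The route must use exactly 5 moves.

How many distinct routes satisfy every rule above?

5

Need simple routes of exactly 5 moves from 11 to 2 (Manhattan distance 3, so 1 moves are spent on a detour and 1 undoing it).
Enumerating: 11 7 6 5 1 2 | 11 7 8 4 3 2 | 11 12 8 4 3 2 | 11 12 8 7 3 2 | 11 12 8 7 6 2.
That gives 5 routes.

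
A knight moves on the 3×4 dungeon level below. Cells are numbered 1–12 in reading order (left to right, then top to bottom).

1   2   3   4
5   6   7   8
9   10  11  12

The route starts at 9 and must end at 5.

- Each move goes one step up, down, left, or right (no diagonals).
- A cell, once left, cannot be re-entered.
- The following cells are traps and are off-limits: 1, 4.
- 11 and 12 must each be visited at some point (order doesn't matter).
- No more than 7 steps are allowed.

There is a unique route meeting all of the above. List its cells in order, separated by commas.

9, 10, 11, 12, 8, 7, 6, 5

The budget equals the shortest possible length, so every move has to be on a shortest route through the required cells.
Route from 9: 3× right (reaching 12), up to 8, 3× left (reaching 5) — 7 moves in all.
Check: all required cells visited; 7 ≤ 7 moves.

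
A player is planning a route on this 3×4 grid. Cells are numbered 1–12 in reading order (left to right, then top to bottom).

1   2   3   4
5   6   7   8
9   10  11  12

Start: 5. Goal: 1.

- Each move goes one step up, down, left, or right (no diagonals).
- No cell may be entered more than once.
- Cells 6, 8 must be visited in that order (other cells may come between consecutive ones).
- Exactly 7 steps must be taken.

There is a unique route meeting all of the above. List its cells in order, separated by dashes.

The waypoints must appear in the order 6, 8, with no cell reused.
Route from 5: right 3 to 8, up 1 to 4, left 3 to 1 — 7 moves in all.
Check: order respected (6 at step 1, 8 at step 3); 7 moves as required.

5 - 6 - 7 - 8 - 4 - 3 - 2 - 1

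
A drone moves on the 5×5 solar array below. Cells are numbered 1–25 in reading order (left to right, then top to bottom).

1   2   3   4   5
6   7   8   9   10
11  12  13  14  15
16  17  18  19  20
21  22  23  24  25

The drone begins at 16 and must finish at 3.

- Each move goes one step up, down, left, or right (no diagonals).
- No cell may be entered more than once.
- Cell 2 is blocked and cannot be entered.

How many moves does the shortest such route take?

5

The Manhattan distance from 16 to 3 is |4−1| + |1−3| = 5, so at least 5 moves are needed.
A route of 5 moves achieves this: 16 → 11 → 6 → 7 → 8 → 3.
Since 5 matches the lower bound, it is optimal.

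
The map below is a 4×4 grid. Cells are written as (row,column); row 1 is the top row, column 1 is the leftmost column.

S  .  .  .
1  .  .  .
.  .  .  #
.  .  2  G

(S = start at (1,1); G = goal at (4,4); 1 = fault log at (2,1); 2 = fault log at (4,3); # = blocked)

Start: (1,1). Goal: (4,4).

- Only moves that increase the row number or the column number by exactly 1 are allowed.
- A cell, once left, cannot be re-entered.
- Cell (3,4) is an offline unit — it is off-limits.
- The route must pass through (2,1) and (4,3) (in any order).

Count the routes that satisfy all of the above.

A right/down-only route from (1,1) to (4,4) makes exactly 3 down-moves and 3 right-moves in some order.
With no other constraints that would be C(6,3) = 20 routes.
A monotone route can only reach the required cells in the order (2,1), (4,3), so split there and multiply the segment counts (each segment already excludes blocked cells): (1,1)→(2,1): 1; (2,1)→(4,3): 6; (4,3)→(4,4): 1; product = 6.
That gives 6 routes.

6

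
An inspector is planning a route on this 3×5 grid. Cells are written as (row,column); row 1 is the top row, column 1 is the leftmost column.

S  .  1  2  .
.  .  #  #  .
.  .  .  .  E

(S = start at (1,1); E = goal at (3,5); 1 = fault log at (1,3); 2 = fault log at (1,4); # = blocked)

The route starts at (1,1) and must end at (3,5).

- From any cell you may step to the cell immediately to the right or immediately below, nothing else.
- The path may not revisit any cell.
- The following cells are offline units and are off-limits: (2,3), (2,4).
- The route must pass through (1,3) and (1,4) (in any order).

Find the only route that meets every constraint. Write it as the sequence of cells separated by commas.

(1,1), (1,2), (1,3), (1,4), (1,5), (2,5), (3,5)

Moves only go right or down, so the column and row indices never decrease.
Route from (1,1): 4× right (reaching (1,5)), 2× down (reaching (3,5)) — 6 moves in all.
Check: all required cells visited.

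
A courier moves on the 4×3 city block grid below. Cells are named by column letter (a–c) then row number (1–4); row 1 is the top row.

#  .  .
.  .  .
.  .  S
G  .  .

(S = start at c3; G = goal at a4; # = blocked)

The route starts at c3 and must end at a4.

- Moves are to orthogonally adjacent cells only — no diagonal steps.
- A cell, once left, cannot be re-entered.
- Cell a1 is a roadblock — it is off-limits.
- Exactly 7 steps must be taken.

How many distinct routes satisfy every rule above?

Need simple routes of exactly 7 moves from c3 to a4 (Manhattan distance 3, so 2 moves are spent on a detour and 2 undoing it).
Enumerating: c3 c2 c1 b1 b2 b3 b4 a4 | c3 c2 c1 b1 b2 b3 a3 a4 | c3 c2 c1 b1 b2 a2 a3 a4 | c3 c2 b2 a2 a3 b3 b4 a4 | c3 c4 b4 b3 b2 a2 a3 a4.
That gives 5 routes.

5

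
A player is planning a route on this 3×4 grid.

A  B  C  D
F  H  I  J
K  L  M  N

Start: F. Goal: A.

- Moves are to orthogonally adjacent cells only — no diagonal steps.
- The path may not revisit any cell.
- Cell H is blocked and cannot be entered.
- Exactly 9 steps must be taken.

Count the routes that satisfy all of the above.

3

Need simple routes of exactly 9 moves from F to A (Manhattan distance 1, so 4 moves are spent on a detour and 4 undoing it).
Enumerating: F K L M I J D C B A | F K L M N J D C B A | F K L M N J I C B A.
That gives 3 routes.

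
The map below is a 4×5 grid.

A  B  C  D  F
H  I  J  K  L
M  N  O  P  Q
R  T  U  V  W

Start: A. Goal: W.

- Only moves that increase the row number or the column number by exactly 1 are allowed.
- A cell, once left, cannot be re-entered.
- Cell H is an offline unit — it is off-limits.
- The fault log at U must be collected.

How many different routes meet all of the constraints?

A right/down-only route from A to W makes exactly 3 down-moves and 4 right-moves in some order.
With no other constraints that would be C(7,3) = 35 routes.
Split at U and multiply the segment counts (each segment already excludes blocked cells): A→U: 4; U→W: 1; product = 4.
That gives 4 routes.

4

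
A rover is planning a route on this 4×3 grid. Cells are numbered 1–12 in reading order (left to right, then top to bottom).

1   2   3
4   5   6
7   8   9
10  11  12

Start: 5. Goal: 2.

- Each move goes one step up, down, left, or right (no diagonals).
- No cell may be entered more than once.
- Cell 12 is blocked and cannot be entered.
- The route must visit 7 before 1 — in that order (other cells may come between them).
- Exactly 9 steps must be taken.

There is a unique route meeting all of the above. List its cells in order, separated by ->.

The waypoints must appear in the order 7, 1, with no cell reused.
Route from 5: right 1 to 6, down 1 to 9, left 1 to 8, down 1 to 11, left 1 to 10, up 3 to 1, right 1 to 2 — 9 moves in all.
Check: order respected (7 at step 6, 1 at step 8); 9 moves as required.

5 -> 6 -> 9 -> 8 -> 11 -> 10 -> 7 -> 4 -> 1 -> 2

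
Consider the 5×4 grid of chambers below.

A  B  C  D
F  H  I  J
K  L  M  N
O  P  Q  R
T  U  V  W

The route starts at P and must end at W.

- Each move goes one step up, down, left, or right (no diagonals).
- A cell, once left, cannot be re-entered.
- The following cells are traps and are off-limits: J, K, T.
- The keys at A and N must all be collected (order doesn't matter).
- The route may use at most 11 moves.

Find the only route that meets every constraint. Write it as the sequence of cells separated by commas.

P, L, H, F, A, B, C, I, M, N, R, W

Any route must reach A and N and still end at W within 11 moves, so the order of the required stops is forced.
Route from P: up 2 to H, left 1 to F, up 1 to A, right 2 to C, down 2 to M, right 1 to N, down 2 to W — 11 moves in all.
Check: all required cells visited; 11 ≤ 11 moves.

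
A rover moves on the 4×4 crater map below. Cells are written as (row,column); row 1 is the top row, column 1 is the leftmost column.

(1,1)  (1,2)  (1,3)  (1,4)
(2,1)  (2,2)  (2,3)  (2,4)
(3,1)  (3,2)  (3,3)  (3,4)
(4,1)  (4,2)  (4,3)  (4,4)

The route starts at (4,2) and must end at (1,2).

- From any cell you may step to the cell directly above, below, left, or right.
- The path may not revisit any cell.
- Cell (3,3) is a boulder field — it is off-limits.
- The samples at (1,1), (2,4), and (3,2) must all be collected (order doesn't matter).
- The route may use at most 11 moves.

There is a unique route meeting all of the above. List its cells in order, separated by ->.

Any route must reach (1,1), (2,4), and (3,2) and still end at (1,2) within 11 moves, so the order of the required stops is forced.
Route from (4,2): right 2 to (4,4), up 2 to (2,4), left 2 to (2,2), down 1 to (3,2), left 1 to (3,1), up 2 to (1,1), right 1 to (1,2) — 11 moves in all.
Check: all required cells visited; 11 ≤ 11 moves.

(4,2) -> (4,3) -> (4,4) -> (3,4) -> (2,4) -> (2,3) -> (2,2) -> (3,2) -> (3,1) -> (2,1) -> (1,1) -> (1,2)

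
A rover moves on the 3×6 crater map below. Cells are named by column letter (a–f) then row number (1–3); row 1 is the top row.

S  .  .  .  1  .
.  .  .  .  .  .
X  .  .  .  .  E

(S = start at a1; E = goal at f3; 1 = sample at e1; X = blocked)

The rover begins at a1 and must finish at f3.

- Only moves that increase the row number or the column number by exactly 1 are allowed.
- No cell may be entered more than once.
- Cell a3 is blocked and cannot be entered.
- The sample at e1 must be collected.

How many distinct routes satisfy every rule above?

3

A right/down-only route from a1 to f3 makes exactly 2 down-moves and 5 right-moves in some order.
With no other constraints that would be C(7,2) = 21 routes.
Split at e1 and multiply the segment counts (each segment already excludes blocked cells): a1→e1: 1; e1→f3: 3; product = 3.
That gives 3 routes.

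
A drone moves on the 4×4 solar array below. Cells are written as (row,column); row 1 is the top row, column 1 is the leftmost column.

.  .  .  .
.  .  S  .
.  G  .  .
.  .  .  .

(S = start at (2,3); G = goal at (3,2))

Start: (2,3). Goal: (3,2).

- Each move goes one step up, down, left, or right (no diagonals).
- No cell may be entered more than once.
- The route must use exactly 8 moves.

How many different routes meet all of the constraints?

16

Need simple routes of exactly 8 moves from (2,3) to (3,2) (Manhattan distance 2, so 3 moves are spent on a detour and 3 undoing it).
Branch systematically from the start, pruning whenever the remaining move budget drops below the Manhattan distance to (3,2) or differs from it in parity. Grouping the completions by first move — via (1,3): 5; via (3,3): 3; via (2,2): 3; via (2,4): 5 — and summing: 5 + 3 + 3 + 5 = 16.
That gives 16 routes.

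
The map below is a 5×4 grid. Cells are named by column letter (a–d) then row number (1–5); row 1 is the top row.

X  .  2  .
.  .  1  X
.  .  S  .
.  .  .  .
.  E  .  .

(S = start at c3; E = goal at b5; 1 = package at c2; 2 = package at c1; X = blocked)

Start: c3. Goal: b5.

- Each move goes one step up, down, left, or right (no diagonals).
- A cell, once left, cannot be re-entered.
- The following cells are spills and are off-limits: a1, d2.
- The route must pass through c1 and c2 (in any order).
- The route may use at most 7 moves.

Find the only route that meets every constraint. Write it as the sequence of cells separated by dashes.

c3 - c2 - c1 - b1 - b2 - b3 - b4 - b5

The budget equals the shortest possible length, so every move has to be on a shortest route through the required cells.
Route from c3: 2× up (reaching c1), left to b1, 4× down (reaching b5) — 7 moves in all.
Check: all required cells visited; 7 ≤ 7 moves.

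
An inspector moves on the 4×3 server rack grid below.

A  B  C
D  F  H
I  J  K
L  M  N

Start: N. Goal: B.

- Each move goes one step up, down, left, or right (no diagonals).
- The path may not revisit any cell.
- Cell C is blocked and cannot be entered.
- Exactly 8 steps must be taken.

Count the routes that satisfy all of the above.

6

Need simple routes of exactly 8 moves from N to B (Manhattan distance 4, so 2 moves are spent on a detour and 2 undoing it).
Enumerating: N K H F J I D A B | N K J M L I D A B | N K J M L I D F B | N M J K H F D A B | N M L I J F D A B | N M L I J K H F B.
That gives 6 routes.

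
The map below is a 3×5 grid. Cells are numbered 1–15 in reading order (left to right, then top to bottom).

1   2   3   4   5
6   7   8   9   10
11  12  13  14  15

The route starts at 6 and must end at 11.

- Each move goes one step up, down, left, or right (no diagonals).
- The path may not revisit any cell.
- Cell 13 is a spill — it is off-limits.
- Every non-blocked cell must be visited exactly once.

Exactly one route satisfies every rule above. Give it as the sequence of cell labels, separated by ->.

Need to visit all 14 open cells exactly once, starting at 6 and ending at 11.
Cell 5 has only two open neighbours (10 and 4), so the path must pass straight through it: one of those is the cell it's entered from and the other is where it exits.
Route from 6: up 1 to 1, right 4 to 5, down 2 to 15, left 1 to 14, up 1 to 9, left 2 to 7, down 1 to 12, left 1 to 11 — 13 moves in all.
Check: all 14 open cells covered.

6 -> 1 -> 2 -> 3 -> 4 -> 5 -> 10 -> 15 -> 14 -> 9 -> 8 -> 7 -> 12 -> 11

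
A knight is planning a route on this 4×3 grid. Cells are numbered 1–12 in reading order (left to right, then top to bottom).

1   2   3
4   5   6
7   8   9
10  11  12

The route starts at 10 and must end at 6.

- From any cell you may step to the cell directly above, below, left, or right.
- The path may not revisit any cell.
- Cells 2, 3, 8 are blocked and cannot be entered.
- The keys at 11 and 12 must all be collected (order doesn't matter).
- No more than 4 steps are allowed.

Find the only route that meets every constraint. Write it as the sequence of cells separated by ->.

Any route must reach 11 and 12 and still end at 6 within 4 moves, so the order of the required stops is forced.
Route from 10: 2× right (reaching 12), 2× up (reaching 6) — 4 moves in all.
Check: all required cells visited; 4 ≤ 4 moves.

10 -> 11 -> 12 -> 9 -> 6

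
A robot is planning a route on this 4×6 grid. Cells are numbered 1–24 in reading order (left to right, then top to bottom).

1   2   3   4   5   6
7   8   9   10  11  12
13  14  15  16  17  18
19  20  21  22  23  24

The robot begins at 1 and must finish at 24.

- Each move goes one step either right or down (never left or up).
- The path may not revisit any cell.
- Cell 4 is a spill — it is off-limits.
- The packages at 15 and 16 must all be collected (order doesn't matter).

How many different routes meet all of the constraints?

A right/down-only route from 1 to 24 makes exactly 3 down-moves and 5 right-moves in some order.
With no other constraints that would be C(8,3) = 56 routes.
A monotone route can only reach the required cells in the order 15, 16, so split there and multiply the segment counts (each segment already excludes blocked cells): 1→15: 6; 15→16: 1; 16→24: 3; product = 18.
That gives 18 routes.

18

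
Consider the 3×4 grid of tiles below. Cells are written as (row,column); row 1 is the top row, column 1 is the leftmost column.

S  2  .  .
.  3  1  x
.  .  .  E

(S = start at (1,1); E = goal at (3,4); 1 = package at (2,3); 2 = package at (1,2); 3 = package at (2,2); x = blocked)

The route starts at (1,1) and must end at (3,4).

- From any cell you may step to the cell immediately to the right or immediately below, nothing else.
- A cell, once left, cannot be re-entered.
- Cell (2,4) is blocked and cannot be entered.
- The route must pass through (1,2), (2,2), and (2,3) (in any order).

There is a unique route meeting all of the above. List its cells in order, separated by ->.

(1,1) -> (1,2) -> (2,2) -> (2,3) -> (3,3) -> (3,4)

Moves only go right or down, so the column and row indices never decrease.
Route from (1,1): right 1 to (1,2), down 1 to (2,2), right 1 to (2,3), down 1 to (3,3), right 1 to (3,4) — 5 moves in all.
Check: all required cells visited.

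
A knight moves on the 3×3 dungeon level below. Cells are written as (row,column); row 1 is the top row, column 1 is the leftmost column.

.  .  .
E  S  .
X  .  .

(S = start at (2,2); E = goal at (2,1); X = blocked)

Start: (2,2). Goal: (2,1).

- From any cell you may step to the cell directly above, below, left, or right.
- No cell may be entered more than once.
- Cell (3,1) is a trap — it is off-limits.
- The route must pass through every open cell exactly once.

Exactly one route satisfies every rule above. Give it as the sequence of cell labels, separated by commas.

(2,2), (3,2), (3,3), (2,3), (1,3), (1,2), (1,1), (2,1)

Need to visit all 8 open cells exactly once, starting at (2,2) and ending at (2,1).
Cell (3,2) has only two open neighbours ((2,2) and (3,3)), so the path must pass straight through it: one of those is the cell it's entered from and the other is where it exits.
Route from (2,2): down to (3,2), right to (3,3), 2× up (reaching (1,3)), 2× left (reaching (1,1)), down to (2,1) — 7 moves in all.
Check: all 8 open cells covered.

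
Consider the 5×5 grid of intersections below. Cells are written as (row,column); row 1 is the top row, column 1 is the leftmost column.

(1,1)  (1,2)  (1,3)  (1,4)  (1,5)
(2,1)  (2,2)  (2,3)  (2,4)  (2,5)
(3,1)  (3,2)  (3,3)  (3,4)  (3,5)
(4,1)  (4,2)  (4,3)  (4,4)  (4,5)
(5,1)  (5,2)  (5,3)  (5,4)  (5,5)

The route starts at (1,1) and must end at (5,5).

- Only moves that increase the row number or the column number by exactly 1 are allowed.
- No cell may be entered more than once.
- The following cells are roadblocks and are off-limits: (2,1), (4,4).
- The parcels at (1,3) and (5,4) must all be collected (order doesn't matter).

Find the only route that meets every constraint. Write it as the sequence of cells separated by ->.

Moves only go right or down, so the column and row indices never decrease.
Route from (1,1): right 2 to (1,3), down 4 to (5,3), right 2 to (5,5) — 8 moves in all.
Check: all required cells visited.

(1,1) -> (1,2) -> (1,3) -> (2,3) -> (3,3) -> (4,3) -> (5,3) -> (5,4) -> (5,5)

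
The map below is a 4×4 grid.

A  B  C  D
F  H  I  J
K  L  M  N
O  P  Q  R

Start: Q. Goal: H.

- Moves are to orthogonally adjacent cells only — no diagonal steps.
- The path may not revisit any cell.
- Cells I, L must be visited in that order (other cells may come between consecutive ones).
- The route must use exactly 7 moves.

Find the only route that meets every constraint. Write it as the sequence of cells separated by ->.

The waypoints must appear in the order I, L, with no cell reused.
Route from Q: right 1 to R, up 2 to J, left 1 to I, down 1 to M, left 1 to L, up 1 to H — 7 moves in all.
Check: order respected (I at step 4, L at step 6); 7 moves as required.

Q -> R -> N -> J -> I -> M -> L -> H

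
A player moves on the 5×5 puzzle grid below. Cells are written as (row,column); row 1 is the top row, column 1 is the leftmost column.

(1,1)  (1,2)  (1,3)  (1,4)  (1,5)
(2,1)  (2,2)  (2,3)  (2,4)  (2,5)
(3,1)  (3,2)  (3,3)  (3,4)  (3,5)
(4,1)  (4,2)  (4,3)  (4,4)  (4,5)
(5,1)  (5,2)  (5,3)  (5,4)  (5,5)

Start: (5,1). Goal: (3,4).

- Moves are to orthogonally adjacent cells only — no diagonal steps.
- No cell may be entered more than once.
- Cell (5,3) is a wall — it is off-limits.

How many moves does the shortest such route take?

5

The Manhattan distance from (5,1) to (3,4) is |5−3| + |1−4| = 5, so at least 5 moves are needed.
A route of 5 moves achieves this: (5,1) → (4,1) → (3,1) → (3,2) → (3,3) → (3,4).
Since 5 matches the lower bound, it is optimal.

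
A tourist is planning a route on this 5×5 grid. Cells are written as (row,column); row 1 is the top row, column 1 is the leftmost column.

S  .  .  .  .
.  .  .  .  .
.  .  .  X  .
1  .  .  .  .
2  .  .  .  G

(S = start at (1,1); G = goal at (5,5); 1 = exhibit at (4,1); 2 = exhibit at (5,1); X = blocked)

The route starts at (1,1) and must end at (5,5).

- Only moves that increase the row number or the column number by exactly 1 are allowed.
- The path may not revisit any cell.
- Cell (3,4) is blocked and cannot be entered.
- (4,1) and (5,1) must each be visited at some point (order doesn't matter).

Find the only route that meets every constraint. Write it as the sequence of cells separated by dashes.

Moves only go right or down, so the column and row indices never decrease.
Route from (1,1): down 4 to (5,1), right 4 to (5,5) — 8 moves in all.
Check: all required cells visited.

(1,1) - (2,1) - (3,1) - (4,1) - (5,1) - (5,2) - (5,3) - (5,4) - (5,5)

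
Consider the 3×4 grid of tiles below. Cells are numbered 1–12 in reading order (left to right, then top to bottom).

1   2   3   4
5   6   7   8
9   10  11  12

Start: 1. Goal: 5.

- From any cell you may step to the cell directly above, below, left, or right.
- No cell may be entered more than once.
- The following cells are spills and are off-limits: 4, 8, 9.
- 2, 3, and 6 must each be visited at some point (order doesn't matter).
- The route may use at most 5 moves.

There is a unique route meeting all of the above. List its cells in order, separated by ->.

The 5-move cap with required stops at 2, 3, 6 leaves no slack for detours.
Route from 1: 2× right (reaching 3), down to 7, 2× left (reaching 5) — 5 moves in all.
Check: all required cells visited; 5 ≤ 5 moves.

1 -> 2 -> 3 -> 7 -> 6 -> 5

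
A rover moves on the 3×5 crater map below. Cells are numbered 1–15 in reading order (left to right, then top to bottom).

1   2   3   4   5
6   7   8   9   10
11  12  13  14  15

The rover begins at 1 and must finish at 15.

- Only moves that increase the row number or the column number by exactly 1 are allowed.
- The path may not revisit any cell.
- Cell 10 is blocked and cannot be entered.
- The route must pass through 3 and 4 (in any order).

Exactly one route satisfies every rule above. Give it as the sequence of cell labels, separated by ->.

Moves only go right or down, so the column and row indices never decrease.
Route from 1: right 3 to 4, down 2 to 14, right 1 to 15 — 6 moves in all.
Check: all required cells visited.

1 -> 2 -> 3 -> 4 -> 9 -> 14 -> 15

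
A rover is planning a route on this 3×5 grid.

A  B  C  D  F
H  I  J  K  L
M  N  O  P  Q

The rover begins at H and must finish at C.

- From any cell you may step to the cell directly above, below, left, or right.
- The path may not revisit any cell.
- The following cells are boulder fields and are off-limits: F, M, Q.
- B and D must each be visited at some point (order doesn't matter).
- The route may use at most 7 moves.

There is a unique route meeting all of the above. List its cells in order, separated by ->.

H -> A -> B -> I -> J -> K -> D -> C

Any route must reach B and D and still end at C within 7 moves, so the order of the required stops is forced.
Route from H: up 1 to A, right 1 to B, down 1 to I, right 2 to K, up 1 to D, left 1 to C — 7 moves in all.
Check: all required cells visited; 7 ≤ 7 moves.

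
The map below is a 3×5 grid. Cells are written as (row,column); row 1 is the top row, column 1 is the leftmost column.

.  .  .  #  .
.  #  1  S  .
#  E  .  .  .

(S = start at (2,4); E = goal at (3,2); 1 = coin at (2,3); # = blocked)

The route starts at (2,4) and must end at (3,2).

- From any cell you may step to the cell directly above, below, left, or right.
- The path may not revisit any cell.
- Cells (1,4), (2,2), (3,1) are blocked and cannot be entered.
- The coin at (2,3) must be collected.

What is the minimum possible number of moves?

Any route passes through (2,3) somewhere between (2,4) and (3,2). Summing Manhattan distances along the two legs ((2,4) → (2,3) → (3,2)) gives a lower bound of 1 + 2 = 3 moves.
A route of 3 moves achieves this: (2,4) → (2,3) → (3,3) → (3,2).
Since 3 matches the lower bound, it is optimal.

3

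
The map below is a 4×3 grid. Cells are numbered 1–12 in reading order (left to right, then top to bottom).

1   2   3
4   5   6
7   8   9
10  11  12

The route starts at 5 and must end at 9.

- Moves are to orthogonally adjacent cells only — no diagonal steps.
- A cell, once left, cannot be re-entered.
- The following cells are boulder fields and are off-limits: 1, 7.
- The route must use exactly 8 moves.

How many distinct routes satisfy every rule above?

0

Need simple routes of exactly 8 moves from 5 to 9 (Manhattan distance 2, so 3 moves are spent on a detour and 3 undoing it).
No route satisfies every constraint, so the count is 0.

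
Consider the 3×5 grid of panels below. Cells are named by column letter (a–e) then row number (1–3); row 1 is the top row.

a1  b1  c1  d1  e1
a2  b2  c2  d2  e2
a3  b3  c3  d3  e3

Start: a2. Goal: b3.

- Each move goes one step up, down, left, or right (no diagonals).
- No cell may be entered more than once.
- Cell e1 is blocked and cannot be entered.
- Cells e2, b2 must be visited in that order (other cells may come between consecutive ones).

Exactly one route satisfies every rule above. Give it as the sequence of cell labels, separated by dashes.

a2 - a1 - b1 - c1 - d1 - d2 - e2 - e3 - d3 - c3 - c2 - b2 - b3

The waypoints must appear in the order e2, b2, with no cell reused.
Route from a2: up 1 to a1, right 3 to d1, down 1 to d2, right 1 to e2, down 1 to e3, left 2 to c3, up 1 to c2, left 1 to b2, down 1 to b3 — 12 moves in all.
Check: order respected (e2 at step 6, b2 at step 11).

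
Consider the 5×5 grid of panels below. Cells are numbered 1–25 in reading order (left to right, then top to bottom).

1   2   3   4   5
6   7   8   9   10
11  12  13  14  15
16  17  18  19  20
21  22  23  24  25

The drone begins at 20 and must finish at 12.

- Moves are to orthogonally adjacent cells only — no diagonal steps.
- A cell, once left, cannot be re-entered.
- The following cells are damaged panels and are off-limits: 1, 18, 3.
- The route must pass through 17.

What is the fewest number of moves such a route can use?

6

Any route passes through 17 somewhere between 20 and 12. Summing Manhattan distances along the two legs (20 → 17 → 12) gives a lower bound of 3 + 1 = 4 moves.
That bound ignores the blocked cells. Measuring each leg by the fewest moves that actually steer around them (20→17: 5; 17→12: 1) raises the lower bound to 6.
A route of 6 moves exists: 20 → 25 → 24 → 23 → 22 → 17 → 12.
Since 6 matches that lower bound, it is optimal.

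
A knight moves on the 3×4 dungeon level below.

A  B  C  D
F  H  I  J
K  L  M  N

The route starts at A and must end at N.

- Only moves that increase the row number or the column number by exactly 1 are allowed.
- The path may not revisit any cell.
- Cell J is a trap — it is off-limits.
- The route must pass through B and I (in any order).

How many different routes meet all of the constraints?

2

A right/down-only route from A to N makes exactly 2 down-moves and 3 right-moves in some order.
With no other constraints that would be C(5,2) = 10 routes.
A monotone route can only reach the required cells in the order B, I, so split there and multiply the segment counts (each segment already excludes blocked cells): A→B: 1; B→I: 2; I→N: 1; product = 2.
That gives 2 routes.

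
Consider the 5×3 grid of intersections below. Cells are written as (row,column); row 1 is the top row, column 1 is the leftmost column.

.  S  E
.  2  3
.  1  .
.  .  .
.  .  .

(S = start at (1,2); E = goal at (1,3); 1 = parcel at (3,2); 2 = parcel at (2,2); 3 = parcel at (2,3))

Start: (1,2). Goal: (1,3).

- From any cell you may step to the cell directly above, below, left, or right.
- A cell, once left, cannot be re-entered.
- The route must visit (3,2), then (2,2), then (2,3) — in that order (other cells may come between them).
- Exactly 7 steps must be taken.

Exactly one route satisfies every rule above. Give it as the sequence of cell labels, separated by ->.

(1,2) -> (1,1) -> (2,1) -> (3,1) -> (3,2) -> (2,2) -> (2,3) -> (1,3)

The waypoints must appear in the order (3,2), (2,2), (2,3), with no cell reused.
Route from (1,2): left 1 to (1,1), down 2 to (3,1), right 1 to (3,2), up 1 to (2,2), right 1 to (2,3), up 1 to (1,3) — 7 moves in all.
Check: order respected (1 at step 4, 2 at step 5, 3 at step 6); 7 moves as required.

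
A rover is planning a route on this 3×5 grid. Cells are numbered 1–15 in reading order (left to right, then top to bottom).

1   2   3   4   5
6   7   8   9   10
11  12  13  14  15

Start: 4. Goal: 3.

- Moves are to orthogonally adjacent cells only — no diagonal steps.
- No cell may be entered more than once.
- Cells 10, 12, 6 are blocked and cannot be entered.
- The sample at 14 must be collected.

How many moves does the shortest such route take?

Any route passes through 14 somewhere between 4 and 3. Summing Manhattan distances along the two legs (4 → 14 → 3) gives a lower bound of 2 + 3 = 5 moves.
A route of 5 moves achieves this: 4 → 9 → 14 → 13 → 8 → 3.
Since 5 matches the lower bound, it is optimal.

5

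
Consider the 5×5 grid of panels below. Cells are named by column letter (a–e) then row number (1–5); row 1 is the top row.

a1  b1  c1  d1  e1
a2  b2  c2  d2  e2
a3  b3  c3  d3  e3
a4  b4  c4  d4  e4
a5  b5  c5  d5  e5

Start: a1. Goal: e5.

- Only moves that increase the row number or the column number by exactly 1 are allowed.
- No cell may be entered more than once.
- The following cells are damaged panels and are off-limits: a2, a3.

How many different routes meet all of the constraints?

35

A right/down-only route from a1 to e5 makes exactly 4 down-moves and 4 right-moves in some order.
With no other constraints that would be C(8,4) = 70 routes.
Subtract routes through each blocked cell (inclusion–exclusion for overlaps): − through a2: 35 − through a3: 15 + through a2&a3: 15 → 35.
That gives 35 routes.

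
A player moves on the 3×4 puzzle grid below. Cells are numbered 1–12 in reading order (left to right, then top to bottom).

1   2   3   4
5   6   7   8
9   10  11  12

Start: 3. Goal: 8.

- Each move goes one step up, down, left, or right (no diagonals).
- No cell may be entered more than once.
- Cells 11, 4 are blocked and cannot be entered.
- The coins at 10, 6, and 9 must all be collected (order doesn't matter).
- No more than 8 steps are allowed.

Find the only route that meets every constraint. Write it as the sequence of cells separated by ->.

3 -> 2 -> 1 -> 5 -> 9 -> 10 -> 6 -> 7 -> 8

The budget equals the shortest possible length, so every move has to be on a shortest route through the required cells.
Route from 3: 2× left (reaching 1), 2× down (reaching 9), right to 10, up to 6, 2× right (reaching 8) — 8 moves in all.
Check: all required cells visited; 8 ≤ 8 moves.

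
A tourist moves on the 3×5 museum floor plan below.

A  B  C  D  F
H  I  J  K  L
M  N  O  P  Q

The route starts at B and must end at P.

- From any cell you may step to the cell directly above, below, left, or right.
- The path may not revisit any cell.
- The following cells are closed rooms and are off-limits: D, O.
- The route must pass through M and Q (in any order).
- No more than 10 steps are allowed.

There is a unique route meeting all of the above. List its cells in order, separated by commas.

Any route must reach M and Q and still end at P within 10 moves, so the order of the required stops is forced.
Route from B: left to A, 2× down (reaching M), right to N, up to I, 3× right (reaching L), down to Q, left to P — 10 moves in all.
Check: all required cells visited; 10 ≤ 10 moves.

B, A, H, M, N, I, J, K, L, Q, P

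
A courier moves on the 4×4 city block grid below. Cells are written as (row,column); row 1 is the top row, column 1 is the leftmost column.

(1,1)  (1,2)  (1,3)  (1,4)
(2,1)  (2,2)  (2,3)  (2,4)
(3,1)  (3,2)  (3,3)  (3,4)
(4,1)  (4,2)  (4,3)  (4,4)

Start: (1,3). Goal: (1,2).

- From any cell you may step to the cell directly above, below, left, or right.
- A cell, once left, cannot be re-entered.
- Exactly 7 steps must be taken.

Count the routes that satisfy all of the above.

10

Need simple routes of exactly 7 moves from (1,3) to (1,2) (Manhattan distance 1, so 3 moves are spent on a detour and 3 undoing it).
Branch systematically from the start, pruning whenever the remaining move budget drops below the Manhattan distance to (1,2) or differs from it in parity. Grouping the completions by first move — via (2,3): 6; via (1,4): 4 (no valid completion starts via (1,2)) — and summing: 6 + 4 = 10.
That gives 10 routes.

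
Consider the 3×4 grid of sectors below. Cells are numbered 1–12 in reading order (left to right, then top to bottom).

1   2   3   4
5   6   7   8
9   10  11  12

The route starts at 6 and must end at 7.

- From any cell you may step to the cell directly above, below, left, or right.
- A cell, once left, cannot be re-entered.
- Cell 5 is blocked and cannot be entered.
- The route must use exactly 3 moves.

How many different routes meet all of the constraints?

Need simple routes of exactly 3 moves from 6 to 7 (Manhattan distance 1, so 1 moves are spent on a detour and 1 undoing it).
Enumerating: 6 2 3 7 | 6 10 11 7.
That gives 2 routes.

2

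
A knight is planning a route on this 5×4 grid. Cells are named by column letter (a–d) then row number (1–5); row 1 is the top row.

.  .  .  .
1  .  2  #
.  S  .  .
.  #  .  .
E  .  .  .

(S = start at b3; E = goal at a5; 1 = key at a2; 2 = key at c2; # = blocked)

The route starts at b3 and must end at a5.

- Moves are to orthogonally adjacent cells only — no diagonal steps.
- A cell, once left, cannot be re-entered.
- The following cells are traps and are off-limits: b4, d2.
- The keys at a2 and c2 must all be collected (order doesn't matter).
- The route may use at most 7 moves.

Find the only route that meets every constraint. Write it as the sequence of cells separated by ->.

b3 -> c3 -> c2 -> b2 -> a2 -> a3 -> a4 -> a5

Any route must reach a2 and c2 and still end at a5 within 7 moves, so the order of the required stops is forced.
Route from b3: right to c3, up to c2, 2× left (reaching a2), 3× down (reaching a5) — 7 moves in all.
Check: all required cells visited; 7 ≤ 7 moves.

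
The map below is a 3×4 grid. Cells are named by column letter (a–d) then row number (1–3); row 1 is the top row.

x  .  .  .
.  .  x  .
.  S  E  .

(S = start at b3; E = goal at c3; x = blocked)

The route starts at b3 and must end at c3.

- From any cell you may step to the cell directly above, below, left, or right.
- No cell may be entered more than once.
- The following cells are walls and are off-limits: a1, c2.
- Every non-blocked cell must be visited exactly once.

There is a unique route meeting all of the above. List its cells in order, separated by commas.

Need to visit all 10 open cells exactly once, starting at b3 and ending at c3.
Route from b3: left to a3, up to a2, right to b2, up to b1, 2× right (reaching d1), 2× down (reaching d3), left to c3 — 9 moves in all.
Check: all 10 open cells covered.

b3, a3, a2, b2, b1, c1, d1, d2, d3, c3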